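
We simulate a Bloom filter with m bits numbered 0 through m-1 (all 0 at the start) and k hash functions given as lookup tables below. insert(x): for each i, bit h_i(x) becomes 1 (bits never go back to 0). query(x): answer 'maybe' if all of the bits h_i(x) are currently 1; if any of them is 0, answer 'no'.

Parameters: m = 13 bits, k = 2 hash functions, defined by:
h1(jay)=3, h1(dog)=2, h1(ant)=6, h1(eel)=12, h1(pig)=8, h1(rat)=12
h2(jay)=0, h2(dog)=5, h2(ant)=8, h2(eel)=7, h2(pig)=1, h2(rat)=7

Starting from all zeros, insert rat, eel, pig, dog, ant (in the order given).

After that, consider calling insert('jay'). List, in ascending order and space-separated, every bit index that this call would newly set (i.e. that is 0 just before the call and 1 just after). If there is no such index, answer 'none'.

Start: bits=0000000000000
After insert 'rat': sets bits 7 12 -> bits=0000000100001
After insert 'eel': sets bits 7 12 -> bits=0000000100001
After insert 'pig': sets bits 1 8 -> bits=0100000110001
After insert 'dog': sets bits 2 5 -> bits=0110010110001
After insert 'ant': sets bits 6 8 -> bits=0110011110001
insert 'jay' would touch bits 0 3; currently bit0=0, bit3=0
Bits that are 0 among those (would change 0->1): 0 3

Answer: 0 3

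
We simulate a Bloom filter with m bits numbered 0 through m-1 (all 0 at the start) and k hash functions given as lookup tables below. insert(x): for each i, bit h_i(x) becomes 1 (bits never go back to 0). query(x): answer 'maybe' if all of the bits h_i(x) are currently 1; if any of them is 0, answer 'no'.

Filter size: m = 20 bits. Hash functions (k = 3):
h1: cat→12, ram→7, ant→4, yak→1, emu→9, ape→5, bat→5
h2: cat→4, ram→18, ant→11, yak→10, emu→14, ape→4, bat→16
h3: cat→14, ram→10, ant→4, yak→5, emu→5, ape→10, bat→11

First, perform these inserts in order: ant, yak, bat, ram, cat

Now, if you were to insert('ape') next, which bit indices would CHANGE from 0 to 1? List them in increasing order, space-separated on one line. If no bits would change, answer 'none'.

Answer: none

Derivation:
Start: bits=00000000000000000000
After insert 'ant': sets bits 4 11 -> bits=00001000000100000000
After insert 'yak': sets bits 1 5 10 -> bits=01001100001100000000
After insert 'bat': sets bits 5 11 16 -> bits=01001100001100001000
After insert 'ram': sets bits 7 10 18 -> bits=01001101001100001010
After insert 'cat': sets bits 4 12 14 -> bits=01001101001110101010
insert 'ape' would touch bits 4 5 10; currently bit4=1, bit5=1, bit10=1
Bits that are 0 among those (would change 0->1): none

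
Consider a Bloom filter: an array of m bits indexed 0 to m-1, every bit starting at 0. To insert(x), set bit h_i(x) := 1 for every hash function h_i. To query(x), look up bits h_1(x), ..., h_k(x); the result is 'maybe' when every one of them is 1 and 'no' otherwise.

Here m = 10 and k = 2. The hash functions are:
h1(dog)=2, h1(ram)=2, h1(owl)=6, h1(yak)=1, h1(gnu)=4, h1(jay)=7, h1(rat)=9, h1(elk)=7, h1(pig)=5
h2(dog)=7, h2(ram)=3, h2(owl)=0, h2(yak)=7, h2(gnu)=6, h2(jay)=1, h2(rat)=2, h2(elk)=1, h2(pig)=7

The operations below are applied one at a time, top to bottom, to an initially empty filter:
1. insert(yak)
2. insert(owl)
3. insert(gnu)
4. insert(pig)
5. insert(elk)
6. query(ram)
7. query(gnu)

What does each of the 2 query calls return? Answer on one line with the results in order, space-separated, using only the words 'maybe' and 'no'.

Answer: no maybe

Derivation:
Start: bits=0000000000
Op 1: insert yak -> sets bits 1 7 -> bits=0100000100
Op 2: insert owl -> sets bits 0 6 -> bits=1100001100
Op 3: insert gnu -> sets bits 4 6 -> bits=1100101100
Op 4: insert pig -> sets bits 5 7 -> bits=1100111100
Op 5: insert elk -> sets bits 1 7 -> bits=1100111100
Op 6: query ram -> checks bit2=0, bit3=0 (has a 0) -> no
Op 7: query gnu -> checks bit4=1, bit6=1 (all 1) -> maybe
Query results in order: no maybe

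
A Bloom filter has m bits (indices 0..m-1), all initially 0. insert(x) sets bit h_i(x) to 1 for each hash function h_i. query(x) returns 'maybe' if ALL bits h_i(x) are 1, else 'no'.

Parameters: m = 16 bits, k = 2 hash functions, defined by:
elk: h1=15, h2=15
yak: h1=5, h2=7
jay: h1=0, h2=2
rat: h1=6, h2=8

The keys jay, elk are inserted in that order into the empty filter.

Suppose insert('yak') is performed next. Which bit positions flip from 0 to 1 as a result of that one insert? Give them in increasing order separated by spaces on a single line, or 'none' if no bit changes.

Answer: 5 7

Derivation:
Start: bits=0000000000000000
After insert 'jay': sets bits 0 2 -> bits=1010000000000000
After insert 'elk': sets bits 15 -> bits=1010000000000001
insert 'yak' would touch bits 5 7; currently bit5=0, bit7=0
Bits that are 0 among those (would change 0->1): 5 7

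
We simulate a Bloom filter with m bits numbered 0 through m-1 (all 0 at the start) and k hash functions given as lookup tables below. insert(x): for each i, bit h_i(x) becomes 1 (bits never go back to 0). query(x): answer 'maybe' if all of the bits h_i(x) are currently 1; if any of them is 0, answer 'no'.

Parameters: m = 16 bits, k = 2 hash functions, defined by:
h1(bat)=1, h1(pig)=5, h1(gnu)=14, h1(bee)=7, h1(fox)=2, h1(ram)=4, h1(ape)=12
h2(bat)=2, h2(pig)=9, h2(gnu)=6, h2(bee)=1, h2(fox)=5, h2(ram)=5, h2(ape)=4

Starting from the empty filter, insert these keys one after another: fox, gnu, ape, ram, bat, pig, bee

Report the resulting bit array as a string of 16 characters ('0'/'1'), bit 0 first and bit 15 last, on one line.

Start: bits=0000000000000000
After insert 'fox': sets bits 2 5 -> bits=0010010000000000
After insert 'gnu': sets bits 6 14 -> bits=0010011000000010
After insert 'ape': sets bits 4 12 -> bits=0010111000001010
After insert 'ram': sets bits 4 5 -> bits=0010111000001010
After insert 'bat': sets bits 1 2 -> bits=0110111000001010
After insert 'pig': sets bits 5 9 -> bits=0110111001001010
After insert 'bee': sets bits 1 7 -> bits=0110111101001010

Answer: 0110111101001010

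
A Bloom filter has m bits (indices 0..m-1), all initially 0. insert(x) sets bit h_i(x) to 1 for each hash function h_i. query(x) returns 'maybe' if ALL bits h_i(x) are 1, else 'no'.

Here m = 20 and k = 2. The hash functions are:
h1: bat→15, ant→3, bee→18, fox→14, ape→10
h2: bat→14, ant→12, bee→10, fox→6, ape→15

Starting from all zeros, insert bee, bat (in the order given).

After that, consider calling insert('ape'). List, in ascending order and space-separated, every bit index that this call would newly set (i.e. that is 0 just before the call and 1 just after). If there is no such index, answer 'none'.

Start: bits=00000000000000000000
After insert 'bee': sets bits 10 18 -> bits=00000000001000000010
After insert 'bat': sets bits 14 15 -> bits=00000000001000110010
insert 'ape' would touch bits 10 15; currently bit10=1, bit15=1
Bits that are 0 among those (would change 0->1): none

Answer: none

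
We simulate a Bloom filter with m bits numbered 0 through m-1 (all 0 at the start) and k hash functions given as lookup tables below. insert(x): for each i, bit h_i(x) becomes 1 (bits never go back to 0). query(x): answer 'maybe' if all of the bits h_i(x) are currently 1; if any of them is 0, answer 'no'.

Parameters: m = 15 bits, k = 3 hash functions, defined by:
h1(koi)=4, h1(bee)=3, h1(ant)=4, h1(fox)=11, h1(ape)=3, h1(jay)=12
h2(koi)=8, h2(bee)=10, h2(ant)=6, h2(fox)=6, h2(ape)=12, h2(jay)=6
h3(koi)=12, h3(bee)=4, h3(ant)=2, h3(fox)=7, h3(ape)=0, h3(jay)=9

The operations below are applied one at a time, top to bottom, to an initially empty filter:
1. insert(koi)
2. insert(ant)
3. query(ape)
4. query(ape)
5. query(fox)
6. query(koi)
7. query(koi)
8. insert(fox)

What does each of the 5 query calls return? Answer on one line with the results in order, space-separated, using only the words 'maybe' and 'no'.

Start: bits=000000000000000
Op 1: insert koi -> sets bits 4 8 12 -> bits=000010001000100
Op 2: insert ant -> sets bits 2 4 6 -> bits=001010101000100
Op 3: query ape -> checks bit0=0, bit3=0, bit12=1 (has a 0) -> no
Op 4: query ape -> checks bit0=0, bit3=0, bit12=1 (has a 0) -> no
Op 5: query fox -> checks bit6=1, bit7=0, bit11=0 (has a 0) -> no
Op 6: query koi -> checks bit4=1, bit8=1, bit12=1 (all 1) -> maybe
Op 7: query koi -> checks bit4=1, bit8=1, bit12=1 (all 1) -> maybe
Op 8: insert fox -> sets bits 6 7 11 -> bits=001010111001100
Query results in order: no no no maybe maybe

Answer: no no no maybe maybe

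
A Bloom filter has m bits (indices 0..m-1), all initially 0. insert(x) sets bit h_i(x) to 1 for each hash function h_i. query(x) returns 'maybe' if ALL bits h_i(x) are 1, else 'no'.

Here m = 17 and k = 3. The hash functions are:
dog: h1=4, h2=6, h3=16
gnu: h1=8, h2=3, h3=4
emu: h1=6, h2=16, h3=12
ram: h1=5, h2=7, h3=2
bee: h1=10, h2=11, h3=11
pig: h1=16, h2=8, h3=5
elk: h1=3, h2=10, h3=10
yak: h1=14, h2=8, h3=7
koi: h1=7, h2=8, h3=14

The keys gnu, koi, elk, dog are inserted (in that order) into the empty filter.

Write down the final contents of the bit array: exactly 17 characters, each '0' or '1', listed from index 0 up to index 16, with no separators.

Answer: 00011011101000101

Derivation:
Start: bits=00000000000000000
After insert 'gnu': sets bits 3 4 8 -> bits=00011000100000000
After insert 'koi': sets bits 7 8 14 -> bits=00011001100000100
After insert 'elk': sets bits 3 10 -> bits=00011001101000100
After insert 'dog': sets bits 4 6 16 -> bits=00011011101000101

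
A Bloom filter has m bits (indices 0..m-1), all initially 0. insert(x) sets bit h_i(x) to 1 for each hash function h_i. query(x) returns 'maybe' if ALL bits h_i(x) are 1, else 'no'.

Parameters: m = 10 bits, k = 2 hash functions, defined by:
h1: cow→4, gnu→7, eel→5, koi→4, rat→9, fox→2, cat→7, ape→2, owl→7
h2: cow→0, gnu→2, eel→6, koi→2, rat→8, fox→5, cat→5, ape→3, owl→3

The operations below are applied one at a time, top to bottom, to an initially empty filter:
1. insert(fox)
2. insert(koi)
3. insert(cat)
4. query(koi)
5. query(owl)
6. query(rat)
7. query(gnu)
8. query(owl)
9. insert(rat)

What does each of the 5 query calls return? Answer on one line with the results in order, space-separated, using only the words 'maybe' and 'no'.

Start: bits=0000000000
Op 1: insert fox -> sets bits 2 5 -> bits=0010010000
Op 2: insert koi -> sets bits 2 4 -> bits=0010110000
Op 3: insert cat -> sets bits 5 7 -> bits=0010110100
Op 4: query koi -> checks bit2=1, bit4=1 (all 1) -> maybe
Op 5: query owl -> checks bit3=0, bit7=1 (has a 0) -> no
Op 6: query rat -> checks bit8=0, bit9=0 (has a 0) -> no
Op 7: query gnu -> checks bit2=1, bit7=1 (all 1) -> maybe
Op 8: query owl -> checks bit3=0, bit7=1 (has a 0) -> no
Op 9: insert rat -> sets bits 8 9 -> bits=0010110111
Query results in order: maybe no no maybe no

Answer: maybe no no maybe no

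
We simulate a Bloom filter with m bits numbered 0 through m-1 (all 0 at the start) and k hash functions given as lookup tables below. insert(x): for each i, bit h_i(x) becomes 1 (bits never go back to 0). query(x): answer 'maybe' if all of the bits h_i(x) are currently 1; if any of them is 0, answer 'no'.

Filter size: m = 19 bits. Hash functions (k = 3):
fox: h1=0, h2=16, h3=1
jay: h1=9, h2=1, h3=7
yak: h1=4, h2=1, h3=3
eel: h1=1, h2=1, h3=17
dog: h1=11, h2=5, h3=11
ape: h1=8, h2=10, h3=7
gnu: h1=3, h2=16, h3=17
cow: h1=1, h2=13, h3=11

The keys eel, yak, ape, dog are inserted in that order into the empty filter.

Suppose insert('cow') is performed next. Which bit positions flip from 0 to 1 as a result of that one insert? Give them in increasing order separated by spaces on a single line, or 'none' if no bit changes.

Start: bits=0000000000000000000
After insert 'eel': sets bits 1 17 -> bits=0100000000000000010
After insert 'yak': sets bits 1 3 4 -> bits=0101100000000000010
After insert 'ape': sets bits 7 8 10 -> bits=0101100110100000010
After insert 'dog': sets bits 5 11 -> bits=0101110110110000010
insert 'cow' would touch bits 1 11 13; currently bit1=1, bit11=1, bit13=0
Bits that are 0 among those (would change 0->1): 13

Answer: 13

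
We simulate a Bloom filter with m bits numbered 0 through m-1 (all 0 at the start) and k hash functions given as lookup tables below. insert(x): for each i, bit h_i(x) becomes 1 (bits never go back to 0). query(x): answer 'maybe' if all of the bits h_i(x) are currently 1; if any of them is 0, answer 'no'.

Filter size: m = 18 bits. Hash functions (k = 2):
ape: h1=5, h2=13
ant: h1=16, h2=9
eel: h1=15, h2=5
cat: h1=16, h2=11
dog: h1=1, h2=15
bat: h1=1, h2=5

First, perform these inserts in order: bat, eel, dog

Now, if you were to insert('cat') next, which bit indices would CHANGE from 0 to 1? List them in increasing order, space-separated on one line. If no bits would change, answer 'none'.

Start: bits=000000000000000000
After insert 'bat': sets bits 1 5 -> bits=010001000000000000
After insert 'eel': sets bits 5 15 -> bits=010001000000000100
After insert 'dog': sets bits 1 15 -> bits=010001000000000100
insert 'cat' would touch bits 11 16; currently bit11=0, bit16=0
Bits that are 0 among those (would change 0->1): 11 16

Answer: 11 16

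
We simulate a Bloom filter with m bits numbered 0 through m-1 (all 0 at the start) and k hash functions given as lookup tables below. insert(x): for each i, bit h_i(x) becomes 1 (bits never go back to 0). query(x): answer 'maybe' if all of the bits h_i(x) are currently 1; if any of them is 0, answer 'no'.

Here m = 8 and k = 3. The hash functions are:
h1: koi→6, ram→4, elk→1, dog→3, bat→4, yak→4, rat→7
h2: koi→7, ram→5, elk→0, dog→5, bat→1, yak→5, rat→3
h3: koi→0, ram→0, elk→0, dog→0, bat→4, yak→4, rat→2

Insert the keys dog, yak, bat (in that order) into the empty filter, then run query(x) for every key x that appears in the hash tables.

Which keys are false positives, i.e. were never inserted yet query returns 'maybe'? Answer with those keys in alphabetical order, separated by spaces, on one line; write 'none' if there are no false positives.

Answer: elk ram

Derivation:
Start: bits=00000000
After insert 'dog': sets bits 0 3 5 -> bits=10010100
After insert 'yak': sets bits 4 5 -> bits=10011100
After insert 'bat': sets bits 1 4 -> bits=11011100
Not inserted: elk koi ram rat — query each against bits=11011100:
query elk: checks bit0=1, bit1=1 (all 1) -> maybe => FALSE POSITIVE
query koi: checks bit0=1, bit6=0, bit7=0 (has a 0) -> no => not a false positive
query ram: checks bit0=1, bit4=1, bit5=1 (all 1) -> maybe => FALSE POSITIVE
query rat: checks bit2=0, bit3=1, bit7=0 (has a 0) -> no => not a false positive
False positives (alphabetical): elk ram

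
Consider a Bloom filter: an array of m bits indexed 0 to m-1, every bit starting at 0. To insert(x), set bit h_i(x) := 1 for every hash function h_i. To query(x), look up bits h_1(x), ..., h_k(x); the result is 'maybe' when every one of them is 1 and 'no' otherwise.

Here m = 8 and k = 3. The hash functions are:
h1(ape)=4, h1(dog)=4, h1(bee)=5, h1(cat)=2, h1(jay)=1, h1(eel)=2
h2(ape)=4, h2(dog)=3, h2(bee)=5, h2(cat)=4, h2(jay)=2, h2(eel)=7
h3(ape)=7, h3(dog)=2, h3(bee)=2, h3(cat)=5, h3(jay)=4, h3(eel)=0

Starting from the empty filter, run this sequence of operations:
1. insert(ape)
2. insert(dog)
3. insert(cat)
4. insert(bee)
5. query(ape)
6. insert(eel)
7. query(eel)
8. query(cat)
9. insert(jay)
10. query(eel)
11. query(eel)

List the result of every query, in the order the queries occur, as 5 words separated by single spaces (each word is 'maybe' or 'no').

Start: bits=00000000
Op 1: insert ape -> sets bits 4 7 -> bits=00001001
Op 2: insert dog -> sets bits 2 3 4 -> bits=00111001
Op 3: insert cat -> sets bits 2 4 5 -> bits=00111101
Op 4: insert bee -> sets bits 2 5 -> bits=00111101
Op 5: query ape -> checks bit4=1, bit7=1 (all 1) -> maybe
Op 6: insert eel -> sets bits 0 2 7 -> bits=10111101
Op 7: query eel -> checks bit0=1, bit2=1, bit7=1 (all 1) -> maybe
Op 8: query cat -> checks bit2=1, bit4=1, bit5=1 (all 1) -> maybe
Op 9: insert jay -> sets bits 1 2 4 -> bits=11111101
Op 10: query eel -> checks bit0=1, bit2=1, bit7=1 (all 1) -> maybe
Op 11: query eel -> checks bit0=1, bit2=1, bit7=1 (all 1) -> maybe
Query results in order: maybe maybe maybe maybe maybe

Answer: maybe maybe maybe maybe maybe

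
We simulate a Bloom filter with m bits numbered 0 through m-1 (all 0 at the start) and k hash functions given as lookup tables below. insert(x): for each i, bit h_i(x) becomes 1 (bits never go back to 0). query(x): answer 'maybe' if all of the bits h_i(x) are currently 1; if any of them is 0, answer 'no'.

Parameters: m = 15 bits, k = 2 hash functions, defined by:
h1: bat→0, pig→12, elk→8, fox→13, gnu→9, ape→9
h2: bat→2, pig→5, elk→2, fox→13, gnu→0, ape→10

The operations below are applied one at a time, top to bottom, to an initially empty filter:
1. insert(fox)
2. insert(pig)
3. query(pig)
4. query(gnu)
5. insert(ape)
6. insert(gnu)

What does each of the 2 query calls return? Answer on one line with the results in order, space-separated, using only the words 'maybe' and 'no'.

Start: bits=000000000000000
Op 1: insert fox -> sets bits 13 -> bits=000000000000010
Op 2: insert pig -> sets bits 5 12 -> bits=000001000000110
Op 3: query pig -> checks bit5=1, bit12=1 (all 1) -> maybe
Op 4: query gnu -> checks bit0=0, bit9=0 (has a 0) -> no
Op 5: insert ape -> sets bits 9 10 -> bits=000001000110110
Op 6: insert gnu -> sets bits 0 9 -> bits=100001000110110
Query results in order: maybe no

Answer: maybe no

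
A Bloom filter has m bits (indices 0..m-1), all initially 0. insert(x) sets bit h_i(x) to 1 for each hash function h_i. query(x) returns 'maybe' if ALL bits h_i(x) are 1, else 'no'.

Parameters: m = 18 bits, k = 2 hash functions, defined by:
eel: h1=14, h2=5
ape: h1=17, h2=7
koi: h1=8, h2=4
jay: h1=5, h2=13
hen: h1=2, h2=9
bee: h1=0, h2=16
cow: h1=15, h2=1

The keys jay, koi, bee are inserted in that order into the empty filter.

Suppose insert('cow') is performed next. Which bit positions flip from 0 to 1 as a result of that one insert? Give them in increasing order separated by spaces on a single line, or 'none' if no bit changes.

Answer: 1 15

Derivation:
Start: bits=000000000000000000
After insert 'jay': sets bits 5 13 -> bits=000001000000010000
After insert 'koi': sets bits 4 8 -> bits=000011001000010000
After insert 'bee': sets bits 0 16 -> bits=100011001000010010
insert 'cow' would touch bits 1 15; currently bit1=0, bit15=0
Bits that are 0 among those (would change 0->1): 1 15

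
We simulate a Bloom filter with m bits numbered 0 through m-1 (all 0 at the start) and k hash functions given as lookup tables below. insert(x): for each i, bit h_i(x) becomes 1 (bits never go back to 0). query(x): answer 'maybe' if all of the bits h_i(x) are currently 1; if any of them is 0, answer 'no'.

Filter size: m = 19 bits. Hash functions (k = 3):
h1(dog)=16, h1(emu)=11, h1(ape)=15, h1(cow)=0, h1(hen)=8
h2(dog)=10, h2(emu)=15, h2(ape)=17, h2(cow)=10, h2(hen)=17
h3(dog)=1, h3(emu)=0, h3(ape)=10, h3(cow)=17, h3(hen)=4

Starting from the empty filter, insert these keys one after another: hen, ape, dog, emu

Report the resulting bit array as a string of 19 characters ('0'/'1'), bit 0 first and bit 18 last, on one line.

Start: bits=0000000000000000000
After insert 'hen': sets bits 4 8 17 -> bits=0000100010000000010
After insert 'ape': sets bits 10 15 17 -> bits=0000100010100001010
After insert 'dog': sets bits 1 10 16 -> bits=0100100010100001110
After insert 'emu': sets bits 0 11 15 -> bits=1100100010110001110

Answer: 1100100010110001110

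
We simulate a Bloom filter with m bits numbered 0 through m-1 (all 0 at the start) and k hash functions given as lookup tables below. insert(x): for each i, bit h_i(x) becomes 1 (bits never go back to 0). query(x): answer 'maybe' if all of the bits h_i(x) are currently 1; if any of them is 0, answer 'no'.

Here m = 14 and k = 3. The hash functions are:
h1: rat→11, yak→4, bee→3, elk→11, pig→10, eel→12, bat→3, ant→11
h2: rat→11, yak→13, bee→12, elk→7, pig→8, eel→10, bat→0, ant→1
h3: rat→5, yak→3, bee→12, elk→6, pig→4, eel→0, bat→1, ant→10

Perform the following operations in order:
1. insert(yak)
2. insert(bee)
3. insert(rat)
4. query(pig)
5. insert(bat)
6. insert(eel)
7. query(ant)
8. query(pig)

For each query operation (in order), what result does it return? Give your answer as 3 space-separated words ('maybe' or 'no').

Answer: no maybe no

Derivation:
Start: bits=00000000000000
Op 1: insert yak -> sets bits 3 4 13 -> bits=00011000000001
Op 2: insert bee -> sets bits 3 12 -> bits=00011000000011
Op 3: insert rat -> sets bits 5 11 -> bits=00011100000111
Op 4: query pig -> checks bit4=1, bit8=0, bit10=0 (has a 0) -> no
Op 5: insert bat -> sets bits 0 1 3 -> bits=11011100000111
Op 6: insert eel -> sets bits 0 10 12 -> bits=11011100001111
Op 7: query ant -> checks bit1=1, bit10=1, bit11=1 (all 1) -> maybe
Op 8: query pig -> checks bit4=1, bit8=0, bit10=1 (has a 0) -> no
Query results in order: no maybe no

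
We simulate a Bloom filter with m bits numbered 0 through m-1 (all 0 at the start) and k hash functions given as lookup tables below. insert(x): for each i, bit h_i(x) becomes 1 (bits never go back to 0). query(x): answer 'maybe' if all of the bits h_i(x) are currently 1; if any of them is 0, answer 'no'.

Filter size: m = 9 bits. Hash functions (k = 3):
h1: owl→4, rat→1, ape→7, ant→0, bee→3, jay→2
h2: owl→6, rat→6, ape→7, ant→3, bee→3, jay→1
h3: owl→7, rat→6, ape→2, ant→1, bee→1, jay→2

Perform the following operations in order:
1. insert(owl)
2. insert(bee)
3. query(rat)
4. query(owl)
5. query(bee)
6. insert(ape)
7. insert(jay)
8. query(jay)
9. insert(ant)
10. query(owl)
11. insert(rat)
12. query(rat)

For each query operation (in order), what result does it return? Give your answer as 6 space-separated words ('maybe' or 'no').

Answer: maybe maybe maybe maybe maybe maybe

Derivation:
Start: bits=000000000
Op 1: insert owl -> sets bits 4 6 7 -> bits=000010110
Op 2: insert bee -> sets bits 1 3 -> bits=010110110
Op 3: query rat -> checks bit1=1, bit6=1 (all 1) -> maybe
Op 4: query owl -> checks bit4=1, bit6=1, bit7=1 (all 1) -> maybe
Op 5: query bee -> checks bit1=1, bit3=1 (all 1) -> maybe
Op 6: insert ape -> sets bits 2 7 -> bits=011110110
Op 7: insert jay -> sets bits 1 2 -> bits=011110110
Op 8: query jay -> checks bit1=1, bit2=1 (all 1) -> maybe
Op 9: insert ant -> sets bits 0 1 3 -> bits=111110110
Op 10: query owl -> checks bit4=1, bit6=1, bit7=1 (all 1) -> maybe
Op 11: insert rat -> sets bits 1 6 -> bits=111110110
Op 12: query rat -> checks bit1=1, bit6=1 (all 1) -> maybe
Query results in order: maybe maybe maybe maybe maybe maybe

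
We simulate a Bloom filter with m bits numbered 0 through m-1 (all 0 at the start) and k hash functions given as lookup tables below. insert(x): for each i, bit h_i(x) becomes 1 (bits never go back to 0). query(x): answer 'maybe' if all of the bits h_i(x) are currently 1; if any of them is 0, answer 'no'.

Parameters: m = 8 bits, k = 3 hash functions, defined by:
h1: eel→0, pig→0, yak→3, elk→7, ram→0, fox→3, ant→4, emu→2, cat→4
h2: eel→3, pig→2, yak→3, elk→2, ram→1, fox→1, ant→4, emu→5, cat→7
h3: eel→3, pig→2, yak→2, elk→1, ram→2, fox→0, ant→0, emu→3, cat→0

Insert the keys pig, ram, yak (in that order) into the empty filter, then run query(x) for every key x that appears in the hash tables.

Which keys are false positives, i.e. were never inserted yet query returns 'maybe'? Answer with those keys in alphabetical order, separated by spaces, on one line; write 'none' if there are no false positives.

Start: bits=00000000
After insert 'pig': sets bits 0 2 -> bits=10100000
After insert 'ram': sets bits 0 1 2 -> bits=11100000
After insert 'yak': sets bits 2 3 -> bits=11110000
Not inserted: ant cat eel elk emu fox — query each against bits=11110000:
query ant: checks bit0=1, bit4=0 (has a 0) -> no => not a false positive
query cat: checks bit0=1, bit4=0, bit7=0 (has a 0) -> no => not a false positive
query eel: checks bit0=1, bit3=1 (all 1) -> maybe => FALSE POSITIVE
query elk: checks bit1=1, bit2=1, bit7=0 (has a 0) -> no => not a false positive
query emu: checks bit2=1, bit3=1, bit5=0 (has a 0) -> no => not a false positive
query fox: checks bit0=1, bit1=1, bit3=1 (all 1) -> maybe => FALSE POSITIVE
False positives (alphabetical): eel fox

Answer: eel fox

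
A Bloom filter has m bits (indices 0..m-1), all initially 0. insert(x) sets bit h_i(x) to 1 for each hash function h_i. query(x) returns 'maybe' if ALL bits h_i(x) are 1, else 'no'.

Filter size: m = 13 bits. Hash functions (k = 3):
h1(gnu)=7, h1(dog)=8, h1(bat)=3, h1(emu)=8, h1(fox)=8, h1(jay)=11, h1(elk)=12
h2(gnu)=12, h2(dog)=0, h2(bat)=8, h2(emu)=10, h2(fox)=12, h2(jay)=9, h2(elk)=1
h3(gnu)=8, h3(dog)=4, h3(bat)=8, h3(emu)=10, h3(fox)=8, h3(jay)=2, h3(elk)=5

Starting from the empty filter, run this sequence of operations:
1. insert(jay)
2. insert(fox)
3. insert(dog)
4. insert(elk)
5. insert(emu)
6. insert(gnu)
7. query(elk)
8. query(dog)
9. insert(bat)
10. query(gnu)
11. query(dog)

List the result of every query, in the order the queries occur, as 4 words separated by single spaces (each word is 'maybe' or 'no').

Start: bits=0000000000000
Op 1: insert jay -> sets bits 2 9 11 -> bits=0010000001010
Op 2: insert fox -> sets bits 8 12 -> bits=0010000011011
Op 3: insert dog -> sets bits 0 4 8 -> bits=1010100011011
Op 4: insert elk -> sets bits 1 5 12 -> bits=1110110011011
Op 5: insert emu -> sets bits 8 10 -> bits=1110110011111
Op 6: insert gnu -> sets bits 7 8 12 -> bits=1110110111111
Op 7: query elk -> checks bit1=1, bit5=1, bit12=1 (all 1) -> maybe
Op 8: query dog -> checks bit0=1, bit4=1, bit8=1 (all 1) -> maybe
Op 9: insert bat -> sets bits 3 8 -> bits=1111110111111
Op 10: query gnu -> checks bit7=1, bit8=1, bit12=1 (all 1) -> maybe
Op 11: query dog -> checks bit0=1, bit4=1, bit8=1 (all 1) -> maybe
Query results in order: maybe maybe maybe maybe

Answer: maybe maybe maybe maybe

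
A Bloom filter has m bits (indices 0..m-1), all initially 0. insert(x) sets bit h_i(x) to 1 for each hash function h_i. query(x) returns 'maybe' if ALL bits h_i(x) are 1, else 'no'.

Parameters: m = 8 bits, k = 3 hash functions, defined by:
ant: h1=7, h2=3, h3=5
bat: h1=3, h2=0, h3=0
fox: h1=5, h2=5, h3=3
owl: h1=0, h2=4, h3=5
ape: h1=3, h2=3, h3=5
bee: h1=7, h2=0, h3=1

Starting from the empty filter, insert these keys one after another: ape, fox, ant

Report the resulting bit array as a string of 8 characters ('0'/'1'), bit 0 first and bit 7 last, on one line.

Answer: 00010101

Derivation:
Start: bits=00000000
After insert 'ape': sets bits 3 5 -> bits=00010100
After insert 'fox': sets bits 3 5 -> bits=00010100
After insert 'ant': sets bits 3 5 7 -> bits=00010101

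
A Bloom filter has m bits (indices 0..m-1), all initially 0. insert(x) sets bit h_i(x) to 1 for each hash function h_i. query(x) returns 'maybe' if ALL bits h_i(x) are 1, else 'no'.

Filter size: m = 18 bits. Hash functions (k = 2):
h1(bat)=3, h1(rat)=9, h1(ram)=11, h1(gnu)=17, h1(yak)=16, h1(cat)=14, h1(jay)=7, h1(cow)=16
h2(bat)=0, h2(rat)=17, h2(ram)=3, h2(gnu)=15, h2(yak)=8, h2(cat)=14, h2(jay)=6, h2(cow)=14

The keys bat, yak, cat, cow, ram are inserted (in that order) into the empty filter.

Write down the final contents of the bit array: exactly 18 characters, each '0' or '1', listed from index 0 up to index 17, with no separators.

Start: bits=000000000000000000
After insert 'bat': sets bits 0 3 -> bits=100100000000000000
After insert 'yak': sets bits 8 16 -> bits=100100001000000010
After insert 'cat': sets bits 14 -> bits=100100001000001010
After insert 'cow': sets bits 14 16 -> bits=100100001000001010
After insert 'ram': sets bits 3 11 -> bits=100100001001001010

Answer: 100100001001001010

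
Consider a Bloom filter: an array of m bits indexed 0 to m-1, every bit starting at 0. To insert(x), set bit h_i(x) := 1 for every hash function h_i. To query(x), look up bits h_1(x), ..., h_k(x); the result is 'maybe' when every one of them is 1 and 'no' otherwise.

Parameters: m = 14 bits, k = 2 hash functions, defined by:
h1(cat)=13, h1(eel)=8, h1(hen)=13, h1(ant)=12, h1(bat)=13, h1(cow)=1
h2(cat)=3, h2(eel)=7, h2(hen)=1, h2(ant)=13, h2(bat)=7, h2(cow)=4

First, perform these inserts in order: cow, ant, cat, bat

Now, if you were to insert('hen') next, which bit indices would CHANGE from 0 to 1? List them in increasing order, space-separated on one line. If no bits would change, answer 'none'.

Answer: none

Derivation:
Start: bits=00000000000000
After insert 'cow': sets bits 1 4 -> bits=01001000000000
After insert 'ant': sets bits 12 13 -> bits=01001000000011
After insert 'cat': sets bits 3 13 -> bits=01011000000011
After insert 'bat': sets bits 7 13 -> bits=01011001000011
insert 'hen' would touch bits 1 13; currently bit1=1, bit13=1
Bits that are 0 among those (would change 0->1): none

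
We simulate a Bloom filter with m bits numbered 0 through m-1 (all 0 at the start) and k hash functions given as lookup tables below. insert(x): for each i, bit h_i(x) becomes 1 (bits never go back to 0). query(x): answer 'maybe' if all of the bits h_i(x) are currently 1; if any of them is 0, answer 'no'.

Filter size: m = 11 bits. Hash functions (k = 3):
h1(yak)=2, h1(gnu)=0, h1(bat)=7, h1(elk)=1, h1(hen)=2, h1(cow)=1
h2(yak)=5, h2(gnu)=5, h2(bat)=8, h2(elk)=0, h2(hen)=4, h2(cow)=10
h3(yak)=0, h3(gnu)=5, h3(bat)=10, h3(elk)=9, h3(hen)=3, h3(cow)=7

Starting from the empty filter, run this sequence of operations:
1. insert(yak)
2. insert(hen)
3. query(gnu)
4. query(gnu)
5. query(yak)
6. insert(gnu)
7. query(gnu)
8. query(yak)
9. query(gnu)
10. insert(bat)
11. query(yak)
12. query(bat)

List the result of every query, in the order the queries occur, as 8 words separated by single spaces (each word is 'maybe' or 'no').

Answer: maybe maybe maybe maybe maybe maybe maybe maybe

Derivation:
Start: bits=00000000000
Op 1: insert yak -> sets bits 0 2 5 -> bits=10100100000
Op 2: insert hen -> sets bits 2 3 4 -> bits=10111100000
Op 3: query gnu -> checks bit0=1, bit5=1 (all 1) -> maybe
Op 4: query gnu -> checks bit0=1, bit5=1 (all 1) -> maybe
Op 5: query yak -> checks bit0=1, bit2=1, bit5=1 (all 1) -> maybe
Op 6: insert gnu -> sets bits 0 5 -> bits=10111100000
Op 7: query gnu -> checks bit0=1, bit5=1 (all 1) -> maybe
Op 8: query yak -> checks bit0=1, bit2=1, bit5=1 (all 1) -> maybe
Op 9: query gnu -> checks bit0=1, bit5=1 (all 1) -> maybe
Op 10: insert bat -> sets bits 7 8 10 -> bits=10111101101
Op 11: query yak -> checks bit0=1, bit2=1, bit5=1 (all 1) -> maybe
Op 12: query bat -> checks bit7=1, bit8=1, bit10=1 (all 1) -> maybe
Query results in order: maybe maybe maybe maybe maybe maybe maybe maybe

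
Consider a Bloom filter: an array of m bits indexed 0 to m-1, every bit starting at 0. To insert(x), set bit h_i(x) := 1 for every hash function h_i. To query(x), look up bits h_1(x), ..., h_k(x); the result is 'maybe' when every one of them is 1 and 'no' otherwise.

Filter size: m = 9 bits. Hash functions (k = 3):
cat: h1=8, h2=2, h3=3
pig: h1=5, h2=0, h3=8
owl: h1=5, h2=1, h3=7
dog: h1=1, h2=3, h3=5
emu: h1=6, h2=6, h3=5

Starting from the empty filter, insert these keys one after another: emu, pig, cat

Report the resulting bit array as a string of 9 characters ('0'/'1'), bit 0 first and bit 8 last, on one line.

Start: bits=000000000
After insert 'emu': sets bits 5 6 -> bits=000001100
After insert 'pig': sets bits 0 5 8 -> bits=100001101
After insert 'cat': sets bits 2 3 8 -> bits=101101101

Answer: 101101101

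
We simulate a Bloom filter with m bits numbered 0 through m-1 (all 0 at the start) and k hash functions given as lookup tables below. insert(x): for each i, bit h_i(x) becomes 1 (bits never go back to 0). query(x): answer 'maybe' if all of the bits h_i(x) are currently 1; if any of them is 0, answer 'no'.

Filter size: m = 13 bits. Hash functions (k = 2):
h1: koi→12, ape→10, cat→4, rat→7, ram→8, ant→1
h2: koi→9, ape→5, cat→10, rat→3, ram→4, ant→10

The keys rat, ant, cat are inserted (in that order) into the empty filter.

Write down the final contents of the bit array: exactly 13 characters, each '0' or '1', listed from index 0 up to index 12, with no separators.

Start: bits=0000000000000
After insert 'rat': sets bits 3 7 -> bits=0001000100000
After insert 'ant': sets bits 1 10 -> bits=0101000100100
After insert 'cat': sets bits 4 10 -> bits=0101100100100

Answer: 0101100100100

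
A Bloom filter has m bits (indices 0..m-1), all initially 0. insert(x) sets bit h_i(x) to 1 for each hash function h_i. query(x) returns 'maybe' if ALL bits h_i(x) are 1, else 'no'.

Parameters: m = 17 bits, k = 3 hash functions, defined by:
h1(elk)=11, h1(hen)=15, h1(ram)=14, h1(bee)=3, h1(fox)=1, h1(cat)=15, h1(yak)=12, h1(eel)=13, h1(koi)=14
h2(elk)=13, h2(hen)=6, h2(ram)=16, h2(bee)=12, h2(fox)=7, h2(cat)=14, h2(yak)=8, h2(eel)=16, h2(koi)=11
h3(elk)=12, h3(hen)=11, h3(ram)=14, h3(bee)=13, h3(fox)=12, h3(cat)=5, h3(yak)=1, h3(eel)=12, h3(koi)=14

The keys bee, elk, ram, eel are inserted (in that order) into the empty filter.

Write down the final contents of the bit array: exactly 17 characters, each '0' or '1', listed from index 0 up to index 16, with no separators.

Start: bits=00000000000000000
After insert 'bee': sets bits 3 12 13 -> bits=00010000000011000
After insert 'elk': sets bits 11 12 13 -> bits=00010000000111000
After insert 'ram': sets bits 14 16 -> bits=00010000000111101
After insert 'eel': sets bits 12 13 16 -> bits=00010000000111101

Answer: 00010000000111101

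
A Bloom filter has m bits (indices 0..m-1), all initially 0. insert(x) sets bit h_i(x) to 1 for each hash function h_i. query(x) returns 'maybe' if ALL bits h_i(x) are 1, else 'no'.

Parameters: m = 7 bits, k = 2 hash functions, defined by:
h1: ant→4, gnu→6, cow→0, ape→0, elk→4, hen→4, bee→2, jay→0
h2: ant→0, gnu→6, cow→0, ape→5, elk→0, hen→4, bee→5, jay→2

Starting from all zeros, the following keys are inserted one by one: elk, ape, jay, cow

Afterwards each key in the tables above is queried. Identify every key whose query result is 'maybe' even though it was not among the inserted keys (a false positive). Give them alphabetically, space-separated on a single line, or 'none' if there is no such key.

Answer: ant bee hen

Derivation:
Start: bits=0000000
After insert 'elk': sets bits 0 4 -> bits=1000100
After insert 'ape': sets bits 0 5 -> bits=1000110
After insert 'jay': sets bits 0 2 -> bits=1010110
After insert 'cow': sets bits 0 -> bits=1010110
Not inserted: ant bee gnu hen — query each against bits=1010110:
query ant: checks bit0=1, bit4=1 (all 1) -> maybe => FALSE POSITIVE
query bee: checks bit2=1, bit5=1 (all 1) -> maybe => FALSE POSITIVE
query gnu: checks bit6=0 (has a 0) -> no => not a false positive
query hen: checks bit4=1 (all 1) -> maybe => FALSE POSITIVE
False positives (alphabetical): ant bee hen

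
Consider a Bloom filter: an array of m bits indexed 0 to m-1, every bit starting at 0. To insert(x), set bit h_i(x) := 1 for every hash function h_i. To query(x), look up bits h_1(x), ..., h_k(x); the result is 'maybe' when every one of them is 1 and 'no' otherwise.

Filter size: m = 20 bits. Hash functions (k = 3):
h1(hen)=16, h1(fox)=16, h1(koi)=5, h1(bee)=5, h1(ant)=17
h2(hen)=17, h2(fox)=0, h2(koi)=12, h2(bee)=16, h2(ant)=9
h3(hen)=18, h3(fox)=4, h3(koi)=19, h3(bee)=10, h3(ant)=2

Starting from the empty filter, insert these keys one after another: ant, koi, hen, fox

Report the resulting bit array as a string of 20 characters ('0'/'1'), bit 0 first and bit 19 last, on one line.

Start: bits=00000000000000000000
After insert 'ant': sets bits 2 9 17 -> bits=00100000010000000100
After insert 'koi': sets bits 5 12 19 -> bits=00100100010010000101
After insert 'hen': sets bits 16 17 18 -> bits=00100100010010001111
After insert 'fox': sets bits 0 4 16 -> bits=10101100010010001111

Answer: 10101100010010001111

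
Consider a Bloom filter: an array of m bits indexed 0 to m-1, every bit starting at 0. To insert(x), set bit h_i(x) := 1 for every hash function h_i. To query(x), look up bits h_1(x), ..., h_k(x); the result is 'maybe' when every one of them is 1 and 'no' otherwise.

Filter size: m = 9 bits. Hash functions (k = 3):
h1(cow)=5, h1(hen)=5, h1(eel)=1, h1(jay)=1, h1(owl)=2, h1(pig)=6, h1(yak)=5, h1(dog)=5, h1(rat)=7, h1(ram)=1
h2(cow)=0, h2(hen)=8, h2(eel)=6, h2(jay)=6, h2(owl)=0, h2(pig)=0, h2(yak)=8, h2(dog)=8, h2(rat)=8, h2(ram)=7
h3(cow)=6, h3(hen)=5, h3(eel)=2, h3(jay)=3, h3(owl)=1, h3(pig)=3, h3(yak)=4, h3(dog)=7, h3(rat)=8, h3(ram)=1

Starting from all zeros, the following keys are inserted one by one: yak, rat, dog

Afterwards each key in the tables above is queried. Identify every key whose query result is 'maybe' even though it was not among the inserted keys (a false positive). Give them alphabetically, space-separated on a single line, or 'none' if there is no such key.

Answer: hen

Derivation:
Start: bits=000000000
After insert 'yak': sets bits 4 5 8 -> bits=000011001
After insert 'rat': sets bits 7 8 -> bits=000011011
After insert 'dog': sets bits 5 7 8 -> bits=000011011
Not inserted: cow eel hen jay owl pig ram — query each against bits=000011011:
query cow: checks bit0=0, bit5=1, bit6=0 (has a 0) -> no => not a false positive
query eel: checks bit1=0, bit2=0, bit6=0 (has a 0) -> no => not a false positive
query hen: checks bit5=1, bit8=1 (all 1) -> maybe => FALSE POSITIVE
query jay: checks bit1=0, bit3=0, bit6=0 (has a 0) -> no => not a false positive
query owl: checks bit0=0, bit1=0, bit2=0 (has a 0) -> no => not a false positive
query pig: checks bit0=0, bit3=0, bit6=0 (has a 0) -> no => not a false positive
query ram: checks bit1=0, bit7=1 (has a 0) -> no => not a false positive
False positives (alphabetical): hen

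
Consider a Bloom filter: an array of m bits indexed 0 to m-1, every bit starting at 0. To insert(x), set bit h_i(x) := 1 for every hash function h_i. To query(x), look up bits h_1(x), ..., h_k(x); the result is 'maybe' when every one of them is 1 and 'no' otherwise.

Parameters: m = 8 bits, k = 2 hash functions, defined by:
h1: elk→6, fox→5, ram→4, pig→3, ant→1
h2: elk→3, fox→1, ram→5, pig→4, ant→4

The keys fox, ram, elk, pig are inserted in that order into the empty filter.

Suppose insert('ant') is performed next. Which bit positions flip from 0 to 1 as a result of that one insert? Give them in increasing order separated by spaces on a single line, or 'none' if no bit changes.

Answer: none

Derivation:
Start: bits=00000000
After insert 'fox': sets bits 1 5 -> bits=01000100
After insert 'ram': sets bits 4 5 -> bits=01001100
After insert 'elk': sets bits 3 6 -> bits=01011110
After insert 'pig': sets bits 3 4 -> bits=01011110
insert 'ant' would touch bits 1 4; currently bit1=1, bit4=1
Bits that are 0 among those (would change 0->1): none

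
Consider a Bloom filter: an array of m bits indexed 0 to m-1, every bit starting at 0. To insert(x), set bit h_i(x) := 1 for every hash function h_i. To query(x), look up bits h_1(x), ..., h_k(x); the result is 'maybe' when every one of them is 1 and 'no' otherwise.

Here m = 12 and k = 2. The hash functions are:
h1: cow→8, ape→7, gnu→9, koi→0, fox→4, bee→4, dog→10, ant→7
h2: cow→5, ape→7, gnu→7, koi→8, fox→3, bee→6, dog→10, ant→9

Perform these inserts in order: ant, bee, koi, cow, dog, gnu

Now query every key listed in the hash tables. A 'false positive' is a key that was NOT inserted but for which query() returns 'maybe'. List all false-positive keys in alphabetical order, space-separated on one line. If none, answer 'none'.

Start: bits=000000000000
After insert 'ant': sets bits 7 9 -> bits=000000010100
After insert 'bee': sets bits 4 6 -> bits=000010110100
After insert 'koi': sets bits 0 8 -> bits=100010111100
After insert 'cow': sets bits 5 8 -> bits=100011111100
After insert 'dog': sets bits 10 -> bits=100011111110
After insert 'gnu': sets bits 7 9 -> bits=100011111110
Not inserted: ape fox — query each against bits=100011111110:
query ape: checks bit7=1 (all 1) -> maybe => FALSE POSITIVE
query fox: checks bit3=0, bit4=1 (has a 0) -> no => not a false positive
False positives (alphabetical): ape

Answer: ape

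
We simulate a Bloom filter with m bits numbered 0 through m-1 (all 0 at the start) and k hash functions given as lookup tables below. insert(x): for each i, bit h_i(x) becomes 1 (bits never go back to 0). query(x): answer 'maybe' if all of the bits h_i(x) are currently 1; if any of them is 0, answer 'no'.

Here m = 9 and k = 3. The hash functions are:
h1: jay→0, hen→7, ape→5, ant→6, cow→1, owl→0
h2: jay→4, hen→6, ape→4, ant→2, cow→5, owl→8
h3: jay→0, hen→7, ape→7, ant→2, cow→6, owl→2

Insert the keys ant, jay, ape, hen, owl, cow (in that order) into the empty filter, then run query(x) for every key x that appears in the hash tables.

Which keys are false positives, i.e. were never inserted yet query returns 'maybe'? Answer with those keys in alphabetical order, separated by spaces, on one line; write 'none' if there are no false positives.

Answer: none

Derivation:
Start: bits=000000000
After insert 'ant': sets bits 2 6 -> bits=001000100
After insert 'jay': sets bits 0 4 -> bits=101010100
After insert 'ape': sets bits 4 5 7 -> bits=101011110
After insert 'hen': sets bits 6 7 -> bits=101011110
After insert 'owl': sets bits 0 2 8 -> bits=101011111
After insert 'cow': sets bits 1 5 6 -> bits=111011111
Not inserted: (none) — query each against bits=111011111:
False positives (alphabetical): none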